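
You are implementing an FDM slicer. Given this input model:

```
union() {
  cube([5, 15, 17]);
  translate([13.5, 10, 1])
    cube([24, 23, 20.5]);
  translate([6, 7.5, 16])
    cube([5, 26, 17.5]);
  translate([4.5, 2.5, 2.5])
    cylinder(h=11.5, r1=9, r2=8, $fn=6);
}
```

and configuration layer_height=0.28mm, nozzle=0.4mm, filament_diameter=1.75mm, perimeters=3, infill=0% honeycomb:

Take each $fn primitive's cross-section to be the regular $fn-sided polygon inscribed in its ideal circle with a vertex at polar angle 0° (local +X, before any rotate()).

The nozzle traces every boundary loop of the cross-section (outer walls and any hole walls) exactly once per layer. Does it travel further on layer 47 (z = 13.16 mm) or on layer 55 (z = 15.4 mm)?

Layer 47 (z = 13.16): the cube (footprint 5×15) is included at this height (perimeter 40.00 mm); the cube at (13.5, 10) is present — its section is the full 24×23 rectangle (perimeter 94.00 mm); the cube at (6, 7.5) is absent (z outside [16, 33.5]); the cone at (4.5, 2.5): at t=0.927 of its height the radius interpolates to r₁+(r₂−r₁)t = 8.073, giving a regular 6-gon of that circumradius (perimeter = 2·6·8.073·sin(180°/6) = 48.44 mm); Merging all regions: the regions partially overlap (shared area 47.27 mm²), so the edge portions inside another operand are dropped and the merged outline is re-measured after clipping — boundary = 153.79 mm. So its perimeter = 153.79 mm. Layer 55 (z = 15.4): the cube is present — its section is the full 5×15 rectangle (perimeter 40.00 mm); the 24×23 cube at (13.5, 10) contributes its full rectangle (perimeter 94.00 mm); the cube at (6, 7.5) does not reach this height (z outside [16, 33.5]); the cone at (4.5, 2.5) is absent (z outside [2.5, 14]); Merging all regions: the 2 present regions are separate (no shared area or edge), so areas and boundary lengths simply add and each stays a separate island — boundary = 134.00 mm. So its perimeter = 134.00 mm. Layer 47 is larger (153.79 vs 134.00 mm).

layer 47 (z = 13.16 mm)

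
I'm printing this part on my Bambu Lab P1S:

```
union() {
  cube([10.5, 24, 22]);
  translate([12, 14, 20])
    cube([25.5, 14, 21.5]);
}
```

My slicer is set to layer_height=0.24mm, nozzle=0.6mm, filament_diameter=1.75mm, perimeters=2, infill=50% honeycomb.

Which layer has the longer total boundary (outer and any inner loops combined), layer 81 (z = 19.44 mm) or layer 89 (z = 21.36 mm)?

Layer 81 (z = 19.44): the 10.5×24 cube contributes its full rectangle (perimeter 69.00 mm); the cube at (12, 14) is not intersected at this z (z outside [20, 41.5]); Merging all regions: only the 10.5×24 cube is present, so the union is just that shape — boundary = 69.00 mm. So its perimeter = 69.00 mm. Layer 89 (z = 21.36): the 10.5×24 cube contributes its full rectangle (perimeter 69.00 mm); the 25.5×14 cube at (12, 14) contributes its full rectangle (perimeter 79.00 mm); Merging all regions: the 2 present regions are separate (no shared area or edge), so areas and boundary lengths simply add and each stays a separate island — boundary = 148.00 mm. So its perimeter = 148.00 mm. Layer 89 is larger (148.00 vs 69.00 mm).

layer 89 (z = 21.36 mm)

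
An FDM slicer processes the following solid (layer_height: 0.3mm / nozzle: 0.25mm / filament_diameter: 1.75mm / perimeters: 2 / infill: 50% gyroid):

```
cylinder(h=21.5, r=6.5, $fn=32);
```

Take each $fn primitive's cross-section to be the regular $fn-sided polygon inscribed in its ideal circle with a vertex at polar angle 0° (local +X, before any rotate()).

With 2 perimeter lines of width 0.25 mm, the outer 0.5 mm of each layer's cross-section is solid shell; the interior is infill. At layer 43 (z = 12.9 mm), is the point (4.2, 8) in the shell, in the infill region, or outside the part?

At z = 12.9 mm: the cylinder: section is a regular 32-gon, circumradius r=6.5. Overall, the cross-section is a single solid region. The nearest boundary edge runs (3.61, 5.40)→(2.49, 6.01); distance from the point to it = 2.57 mm. The point is not inside any of the regions above, so it lies outside the cross-section (2.57 mm from the nearest boundary).

outside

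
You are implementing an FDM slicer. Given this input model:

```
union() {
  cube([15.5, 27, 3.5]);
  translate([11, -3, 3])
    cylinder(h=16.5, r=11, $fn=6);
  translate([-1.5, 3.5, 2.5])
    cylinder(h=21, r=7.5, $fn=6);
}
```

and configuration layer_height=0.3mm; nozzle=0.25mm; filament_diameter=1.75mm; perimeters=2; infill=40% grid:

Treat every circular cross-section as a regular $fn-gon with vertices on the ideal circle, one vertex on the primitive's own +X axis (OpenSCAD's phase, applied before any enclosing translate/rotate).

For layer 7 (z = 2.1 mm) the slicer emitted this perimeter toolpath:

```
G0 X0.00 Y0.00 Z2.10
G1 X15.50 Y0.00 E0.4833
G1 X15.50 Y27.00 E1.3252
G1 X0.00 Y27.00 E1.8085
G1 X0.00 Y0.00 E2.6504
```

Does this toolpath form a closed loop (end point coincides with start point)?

yes

Start point (G0): (0.00, 0.00). End point (last G1): the path returns to the start — closed.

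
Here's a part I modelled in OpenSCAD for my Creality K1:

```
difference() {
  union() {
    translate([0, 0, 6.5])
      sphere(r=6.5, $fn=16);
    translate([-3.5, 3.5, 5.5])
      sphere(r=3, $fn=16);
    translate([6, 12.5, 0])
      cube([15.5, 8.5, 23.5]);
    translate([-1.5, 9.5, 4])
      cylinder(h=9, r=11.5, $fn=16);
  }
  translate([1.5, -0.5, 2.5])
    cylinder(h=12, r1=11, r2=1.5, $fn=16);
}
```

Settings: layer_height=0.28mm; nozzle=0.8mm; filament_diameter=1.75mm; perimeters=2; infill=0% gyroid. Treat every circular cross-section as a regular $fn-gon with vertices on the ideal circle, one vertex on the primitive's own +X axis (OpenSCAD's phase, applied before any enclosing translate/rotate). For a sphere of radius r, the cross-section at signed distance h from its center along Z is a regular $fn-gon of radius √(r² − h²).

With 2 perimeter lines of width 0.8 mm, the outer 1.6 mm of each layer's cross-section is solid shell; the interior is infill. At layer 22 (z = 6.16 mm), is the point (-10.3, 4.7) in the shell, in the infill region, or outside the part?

shell

At z = 6.16 mm: the r=6.5 sphere slices to a regular 16-gon of circumradius 6.491 (√(r²−h²) with h=0.34 from center); the r=3 sphere at (-3.5, 3.5) slices to a regular 16-gon of circumradius 2.926 (√(r²−h²) with h=0.66 from center); the cube at (6, 12.5) (footprint 15.5×8.5) is included at this height; the r=11.5 cylinder at (-1.5, 9.5) contributes a regular 16-gon of circumradius 11.5; Taking the union: the regions partially overlap (shared area 116.54 mm²), so overlapping operands fuse into one piece — 1 connected region; the cone at (1.5, -0.5) contributes a regular 16-gon of circumradius 8.102 (interpolated between r1=11 and r2=1.5 at t=0.305); After the difference (first − rest): starting from the result so far, the cone at (1.5, -0.5) partially overlaps it — only the 149.56 mm² overlap (of its 200.99 mm²) is removed, clipping the outline — 1 connected region. Overall, the cross-section is a single solid region. The nearest boundary edge runs (-9.63, 1.37)→(-12.12, 5.10); distance from the point to it = 1.30 mm. The point is inside the cross-section, 1.30 mm from the nearest boundary — within the 1.6 mm shell band (2 × 0.8).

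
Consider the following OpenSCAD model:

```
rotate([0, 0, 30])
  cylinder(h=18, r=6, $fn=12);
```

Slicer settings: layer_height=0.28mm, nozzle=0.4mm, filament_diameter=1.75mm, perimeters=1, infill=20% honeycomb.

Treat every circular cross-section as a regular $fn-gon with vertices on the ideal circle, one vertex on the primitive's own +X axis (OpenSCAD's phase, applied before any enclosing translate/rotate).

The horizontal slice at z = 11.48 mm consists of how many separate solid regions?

At z = 11.48 mm: the r=6 cylinder gives a regular 12-gon of circumradius 6 (constant along its height); (rotated 30° about Z; rotation is an isometry so areas/perimeters/island counts are preserved). The result has 1 disconnected region.

1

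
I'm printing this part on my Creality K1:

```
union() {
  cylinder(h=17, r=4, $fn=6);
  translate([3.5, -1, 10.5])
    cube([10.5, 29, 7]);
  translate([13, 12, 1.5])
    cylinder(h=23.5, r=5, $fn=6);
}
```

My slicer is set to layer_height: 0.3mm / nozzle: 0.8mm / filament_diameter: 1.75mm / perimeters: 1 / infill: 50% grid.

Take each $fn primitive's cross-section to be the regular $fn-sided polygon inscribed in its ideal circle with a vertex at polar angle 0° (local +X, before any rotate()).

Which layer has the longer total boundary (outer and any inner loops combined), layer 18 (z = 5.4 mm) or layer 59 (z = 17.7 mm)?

Layer 18 (z = 5.4): the r=4 cylinder gives a regular 6-gon of circumradius 4 (constant along its height) (perimeter = 2·6·4.000·sin(180°/6) = 24.00 mm); the cube at (3.5, -1) is not intersected at this z (z outside [10.5, 17.5]); the r=5 cylinder at (13, 12) gives a regular 6-gon of circumradius 5 (constant along its height) (perimeter = 2·6·5.000·sin(180°/6) = 30.00 mm); Combining (union): the 2 present regions are separate (no shared area or edge), so areas and boundary lengths simply add and each stays a separate island — boundary = 54.00 mm. So its perimeter = 54.00 mm. Layer 59 (z = 17.7): the cylinder is not intersected at this z (z outside [0, 17]); the cube at (3.5, -1) does not reach this height (z outside [10.5, 17.5]); the r=5 cylinder at (13, 12) contributes a regular 6-gon of circumradius 5 (perimeter = 2·6·5.000·sin(180°/6) = 30.00 mm); Taking the union: only the r=5 cylinder at (13, 12) is present, so the union is just that shape — boundary = 30.00 mm. So its perimeter = 30.00 mm. Layer 18 is larger (54.00 vs 30.00 mm).

layer 18 (z = 5.4 mm)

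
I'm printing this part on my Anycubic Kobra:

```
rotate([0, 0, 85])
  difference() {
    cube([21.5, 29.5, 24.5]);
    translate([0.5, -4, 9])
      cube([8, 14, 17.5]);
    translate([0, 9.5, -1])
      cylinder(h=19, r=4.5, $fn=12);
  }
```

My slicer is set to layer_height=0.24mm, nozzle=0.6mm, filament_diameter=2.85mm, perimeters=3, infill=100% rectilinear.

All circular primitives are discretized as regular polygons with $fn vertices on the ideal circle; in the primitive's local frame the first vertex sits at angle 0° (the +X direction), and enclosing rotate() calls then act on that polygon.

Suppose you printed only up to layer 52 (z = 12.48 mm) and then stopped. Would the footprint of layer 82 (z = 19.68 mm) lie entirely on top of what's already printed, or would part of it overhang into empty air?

Compare the two slices. At z = 12.48: the cube is present — its section is the full 21.5×29.5 rectangle (area 634.25 mm²); the cube at (0.5, -4) (footprint 8×14) is included at this height (area 112.00 mm²); the r=4.5 cylinder at (0, 9.5) contributes a regular 12-gon of circumradius 4.5 (area = (12/2)·4.500²·sin(360°/12) = 60.75 mm²); Subtracting the remaining from the first: starting from the 21.5×29.5 cube (634.25 mm²), the 8×14 cube at (0.5, -4) partially overlaps it — only the 80.00 mm² overlap (of its 112.00 mm²) is removed, clipping the outline; the r=4.5 cylinder at (0, 9.5) partially overlaps it — only the 15.44 mm² overlap (of its 60.75 mm²) is removed, clipping the outline — area = 538.81 mm²; (whole slice rotated 85° about Z — lengths, areas and connectivity unchanged). At z = 19.68: the 21.5×29.5 cube contributes its full rectangle (area 634.25 mm²); the 8×14 cube at (0.5, -4) contributes its full rectangle (area 112.00 mm²); the cylinder at (0, 9.5) does not reach this height (z outside [-1, 18]); Subtracting the remaining from the first: starting from the 21.5×29.5 cube (634.25 mm²), the 8×14 cube at (0.5, -4) partially overlaps it — only the 80.00 mm² overlap (of its 112.00 mm²) is removed, clipping the outline — area = 554.25 mm²; (rotated 85° about Z; rotation is an isometry so areas/perimeters/island counts are preserved). Checking containment: at z = 19.68 the cross-section extends beyond the z = 12.48 cross-section by about 15.44 mm².

part overhangs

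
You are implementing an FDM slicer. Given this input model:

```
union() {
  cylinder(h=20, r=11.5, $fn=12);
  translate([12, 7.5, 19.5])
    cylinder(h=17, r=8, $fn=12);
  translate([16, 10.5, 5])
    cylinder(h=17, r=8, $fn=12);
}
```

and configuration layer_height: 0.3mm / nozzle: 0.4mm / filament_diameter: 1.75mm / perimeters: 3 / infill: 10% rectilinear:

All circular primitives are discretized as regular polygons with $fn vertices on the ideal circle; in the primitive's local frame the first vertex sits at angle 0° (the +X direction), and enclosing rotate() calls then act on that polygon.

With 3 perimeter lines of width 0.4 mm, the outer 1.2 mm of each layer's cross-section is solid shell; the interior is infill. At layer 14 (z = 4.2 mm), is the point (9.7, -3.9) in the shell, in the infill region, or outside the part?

At z = 4.2 mm: the r=11.5 cylinder gives a regular 12-gon of circumradius 11.5 (constant along its height); the cylinder at (12, 7.5) does not reach this height (z outside [19.5, 36.5]); the cylinder at (16, 10.5) is not intersected at this z (z outside [5, 22]); Taking the union: only the r=11.5 cylinder is present, so the union is just that shape — 1 connected region. Overall, the cross-section is a single solid region. The nearest boundary edge runs (9.96, -5.75)→(11.50, 0.00); distance from the point to it = 0.73 mm. The point is inside the cross-section, 0.73 mm from the nearest boundary — within the 1.2 mm shell band (3 × 0.4).

shell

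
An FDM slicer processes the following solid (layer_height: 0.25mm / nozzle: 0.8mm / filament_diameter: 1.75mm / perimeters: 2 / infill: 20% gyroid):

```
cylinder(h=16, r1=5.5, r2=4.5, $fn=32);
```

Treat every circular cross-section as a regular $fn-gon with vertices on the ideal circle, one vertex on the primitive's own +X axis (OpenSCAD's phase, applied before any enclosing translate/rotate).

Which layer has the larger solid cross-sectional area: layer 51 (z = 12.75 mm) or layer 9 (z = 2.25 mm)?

Layer 51 (z = 12.75): the cone contributes a regular 32-gon of circumradius 4.703 (interpolated between r1=5.5 and r2=4.5 at t=0.797) (area = (32/2)·4.703²·sin(360°/32) = 69.04 mm²). So its area = 69.04 mm². Layer 9 (z = 2.25): the cone contributes a regular 32-gon of circumradius 5.359 (interpolated between r1=5.5 and r2=4.5 at t=0.141) (area = (32/2)·5.359²·sin(360°/32) = 89.66 mm²). So its area = 89.66 mm². Layer 9 is larger (89.66 vs 69.04 mm²).

layer 9 (z = 2.25 mm)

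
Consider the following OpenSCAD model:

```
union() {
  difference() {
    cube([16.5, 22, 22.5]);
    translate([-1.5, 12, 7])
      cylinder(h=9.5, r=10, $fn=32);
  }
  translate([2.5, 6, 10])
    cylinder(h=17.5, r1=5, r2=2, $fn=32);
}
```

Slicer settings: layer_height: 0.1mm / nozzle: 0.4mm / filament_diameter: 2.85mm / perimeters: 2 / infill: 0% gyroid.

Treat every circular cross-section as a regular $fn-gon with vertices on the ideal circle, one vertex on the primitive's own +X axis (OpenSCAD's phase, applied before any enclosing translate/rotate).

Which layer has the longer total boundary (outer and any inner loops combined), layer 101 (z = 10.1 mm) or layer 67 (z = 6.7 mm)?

layer 101 (z = 10.1 mm)

Layer 101 (z = 10.1): the cube (footprint 16.5×22) is included at this height (perimeter 77.00 mm); the r=10 cylinder at (-1.5, 12) gives a regular 32-gon of circumradius 10 (constant along its height) (perimeter = 2·32·10.000·sin(180°/32) = 62.73 mm); Subtracting the remaining from the first: starting from the 16.5×22 cube, the r=10 cylinder at (-1.5, 12) partially overlaps it — only the 126.29 mm² overlap (of its 312.14 mm²) is removed, clipping the outline — boundary = 85.65 mm; the cone at (2.5, 6) contributes a regular 32-gon of circumradius 4.983 (interpolated between r1=5 and r2=2 at t=0.006) (perimeter = 2·32·4.983·sin(180°/32) = 31.26 mm); Taking the union: the regions partially overlap (shared area 15.73 mm²), so the edge portions inside another operand are dropped and the merged outline is re-measured after clipping — boundary = 95.40 mm. So its perimeter = 95.40 mm. Layer 67 (z = 6.7): the 16.5×22 cube contributes its full rectangle (perimeter 77.00 mm); the cylinder at (-1.5, 12) is absent (z outside [7, 16.5]); After the difference (first − rest): none of the subtracted shapes is present at this height, so the 16.5×22 cube is unchanged — boundary = 77.00 mm; the cone at (2.5, 6) does not reach this height (z outside [10, 27.5]); Combining (union): only that combined region is present, so the union is just that shape — boundary = 77.00 mm. So its perimeter = 77.00 mm. Layer 101 is larger (95.40 vs 77.00 mm).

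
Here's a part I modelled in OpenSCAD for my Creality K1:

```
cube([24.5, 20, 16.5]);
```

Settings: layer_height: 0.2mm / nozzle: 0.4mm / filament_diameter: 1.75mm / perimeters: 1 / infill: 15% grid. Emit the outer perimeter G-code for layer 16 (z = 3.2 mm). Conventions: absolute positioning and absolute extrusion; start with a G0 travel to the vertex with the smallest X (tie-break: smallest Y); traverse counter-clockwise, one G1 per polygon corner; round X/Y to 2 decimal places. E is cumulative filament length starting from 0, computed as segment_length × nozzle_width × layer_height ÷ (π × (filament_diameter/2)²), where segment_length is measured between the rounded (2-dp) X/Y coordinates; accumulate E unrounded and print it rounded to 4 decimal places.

G0 X0.00 Y0.00 Z3.20
G1 X24.50 Y0.00 E0.8149
G1 X24.50 Y20.00 E1.4801
G1 X0.00 Y20.00 E2.2949
G1 X0.00 Y0.00 E2.9602

At z = 3.2 mm: the cube is present — its section is the full 24.5×20 rectangle. The outline is a single polygon with 4 vertices. Extrusion per mm of travel: 0.4 × 0.2 / (π × 0.875²) = 0.033260. Accumulating E over each segment gives final E = 2.9602.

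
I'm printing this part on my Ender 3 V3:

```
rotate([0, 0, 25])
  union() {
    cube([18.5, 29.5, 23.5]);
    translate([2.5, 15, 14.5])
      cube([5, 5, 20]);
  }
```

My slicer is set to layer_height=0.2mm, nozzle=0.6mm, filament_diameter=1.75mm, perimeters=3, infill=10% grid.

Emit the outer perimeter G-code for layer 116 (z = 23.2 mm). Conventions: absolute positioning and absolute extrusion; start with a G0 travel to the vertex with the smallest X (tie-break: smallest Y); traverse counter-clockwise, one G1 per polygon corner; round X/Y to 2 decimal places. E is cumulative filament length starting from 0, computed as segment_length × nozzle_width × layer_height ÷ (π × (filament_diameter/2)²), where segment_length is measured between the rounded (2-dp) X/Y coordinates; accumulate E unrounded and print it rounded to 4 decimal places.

At z = 23.2 mm: the cube is present — its section is the full 18.5×29.5 rectangle; the cube at (2.5, 15) is present — its section is the full 5×5 rectangle; Merging all regions: the 5×5 cube at (2.5, 15) lies entirely inside the 18.5×29.5 cube, so the union is just the 18.5×29.5 cube — 1 connected region; (whole slice rotated 25° about Z — lengths, areas and connectivity unchanged). The outline is a single polygon with 4 vertices. Extrusion per mm of travel: 0.6 × 0.2 / (π × 0.875²) = 0.049890. Accumulating E over each segment gives final E = 4.7896.

G0 X-12.47 Y26.74 Z23.20
G1 X0.00 Y0.00 E1.4720
G1 X16.77 Y7.82 E2.3951
G1 X4.30 Y34.55 E3.8667
G1 X-12.47 Y26.74 E4.7896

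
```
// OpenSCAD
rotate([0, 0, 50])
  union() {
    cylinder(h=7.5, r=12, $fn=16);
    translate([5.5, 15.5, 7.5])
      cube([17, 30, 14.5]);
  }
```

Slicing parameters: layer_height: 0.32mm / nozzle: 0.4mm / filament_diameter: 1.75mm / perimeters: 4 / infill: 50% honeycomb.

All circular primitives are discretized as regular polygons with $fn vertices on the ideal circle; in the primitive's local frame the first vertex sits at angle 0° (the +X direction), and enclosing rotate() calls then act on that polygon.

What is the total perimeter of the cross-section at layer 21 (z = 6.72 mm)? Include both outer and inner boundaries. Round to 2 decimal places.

At z = 6.72 mm: the r=12 cylinder contributes a regular 16-gon of circumradius 12 (perimeter = 2·16·12.000·sin(180°/16) = 74.91 mm); the cube at (5.5, 15.5) is absent (z outside [7.5, 22]); Combining (union): only the r=12 cylinder is present, so the union is just that shape — boundary = 74.91 mm; (whole slice rotated 50° about Z — lengths, areas and connectivity unchanged). Overall, the cross-section is a single solid region. Total boundary length (outer) = 74.91 mm.

74.91 mm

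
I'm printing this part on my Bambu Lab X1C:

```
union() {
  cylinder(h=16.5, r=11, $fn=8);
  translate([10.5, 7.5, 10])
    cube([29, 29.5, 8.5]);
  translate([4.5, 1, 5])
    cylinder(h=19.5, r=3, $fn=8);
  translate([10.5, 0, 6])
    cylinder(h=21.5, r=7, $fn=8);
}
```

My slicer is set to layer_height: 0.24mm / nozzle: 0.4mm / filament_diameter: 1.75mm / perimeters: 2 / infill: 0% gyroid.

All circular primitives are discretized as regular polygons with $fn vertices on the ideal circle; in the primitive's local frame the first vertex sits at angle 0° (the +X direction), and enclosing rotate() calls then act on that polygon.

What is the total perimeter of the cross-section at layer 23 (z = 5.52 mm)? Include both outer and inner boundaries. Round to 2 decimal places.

67.35 mm

At z = 5.52 mm: the r=11 cylinder gives a regular 8-gon of circumradius 11 (constant along its height) (perimeter = 2·8·11.000·sin(180°/8) = 67.35 mm); the cube at (10.5, 7.5) is absent (z outside [10, 18.5]); the r=3 cylinder at (4.5, 1) contributes a regular 8-gon of circumradius 3 (perimeter = 2·8·3.000·sin(180°/8) = 18.37 mm); the cylinder at (10.5, 0) is absent (z outside [6, 27.5]); Merging all regions: the r=3 cylinder at (4.5, 1) lies entirely inside the r=11 cylinder, so the union is just the r=11 cylinder — boundary = 67.35 mm. Overall, the cross-section is a single solid region. Total boundary length (outer) = 67.35 mm.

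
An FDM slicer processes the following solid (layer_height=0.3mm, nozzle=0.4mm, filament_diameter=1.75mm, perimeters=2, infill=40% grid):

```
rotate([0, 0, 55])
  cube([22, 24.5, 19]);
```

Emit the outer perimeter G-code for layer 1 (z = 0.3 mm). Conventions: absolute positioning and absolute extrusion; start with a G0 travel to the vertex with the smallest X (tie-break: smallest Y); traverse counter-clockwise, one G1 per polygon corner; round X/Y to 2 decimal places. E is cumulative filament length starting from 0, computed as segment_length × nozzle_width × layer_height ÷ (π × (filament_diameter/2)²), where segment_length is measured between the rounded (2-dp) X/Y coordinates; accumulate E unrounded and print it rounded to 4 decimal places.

At z = 0.3 mm: the cube is present — its section is the full 22×24.5 rectangle; (whole slice rotated 55° about Z — lengths, areas and connectivity unchanged). The outline is a single polygon with 4 vertices. Extrusion per mm of travel: 0.4 × 0.3 / (π × 0.875²) = 0.049890. Accumulating E over each segment gives final E = 4.6397.

G0 X-20.07 Y14.05 Z0.30
G1 X0.00 Y0.00 E1.2223
G1 X12.62 Y18.02 E2.3198
G1 X-7.45 Y32.07 E3.5421
G1 X-20.07 Y14.05 E4.6397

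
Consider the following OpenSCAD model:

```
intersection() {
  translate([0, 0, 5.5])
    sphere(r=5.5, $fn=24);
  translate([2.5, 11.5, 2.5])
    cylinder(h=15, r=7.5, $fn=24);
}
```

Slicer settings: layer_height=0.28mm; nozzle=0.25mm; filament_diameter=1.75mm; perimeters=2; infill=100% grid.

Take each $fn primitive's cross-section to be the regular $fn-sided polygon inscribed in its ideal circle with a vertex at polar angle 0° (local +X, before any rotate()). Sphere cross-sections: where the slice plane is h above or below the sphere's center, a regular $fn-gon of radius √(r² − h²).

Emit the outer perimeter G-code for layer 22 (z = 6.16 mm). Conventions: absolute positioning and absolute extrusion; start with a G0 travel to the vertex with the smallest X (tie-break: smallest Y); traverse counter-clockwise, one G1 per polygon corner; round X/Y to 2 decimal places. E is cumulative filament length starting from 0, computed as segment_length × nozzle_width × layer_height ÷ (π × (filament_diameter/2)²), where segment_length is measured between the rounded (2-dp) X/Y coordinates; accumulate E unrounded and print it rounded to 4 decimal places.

G0 X-1.54 Y5.22 Z6.16
G1 X-1.25 Y5.00 E0.0106
G1 X0.56 Y4.26 E0.0675
G1 X2.50 Y4.00 E0.1245
G1 X3.51 Y4.13 E0.1541
G1 X2.73 Y4.73 E0.1827
G1 X1.41 Y5.27 E0.2242
G1 X0.00 Y5.46 E0.2657
G1 X-1.41 Y5.27 E0.3071
G1 X-1.54 Y5.22 E0.3111

At z = 6.16 mm: the r=5.5 sphere contributes a regular 24-gon of circumradius √(5.5²−0.66²) = 5.460; the r=7.5 cylinder at (2.5, 11.5) contributes a regular 24-gon of circumradius 7.5; After intersecting: the r=7.5 cylinder at (2.5, 11.5) partially overlaps the r=5.5 sphere; clipping to the common part keeps 3.90 mm² — 1 connected region. The outline is a single polygon with 9 vertices. Extrusion per mm of travel: 0.25 × 0.28 / (π × 0.875²) = 0.029103. Accumulating E over each segment gives final E = 0.3111.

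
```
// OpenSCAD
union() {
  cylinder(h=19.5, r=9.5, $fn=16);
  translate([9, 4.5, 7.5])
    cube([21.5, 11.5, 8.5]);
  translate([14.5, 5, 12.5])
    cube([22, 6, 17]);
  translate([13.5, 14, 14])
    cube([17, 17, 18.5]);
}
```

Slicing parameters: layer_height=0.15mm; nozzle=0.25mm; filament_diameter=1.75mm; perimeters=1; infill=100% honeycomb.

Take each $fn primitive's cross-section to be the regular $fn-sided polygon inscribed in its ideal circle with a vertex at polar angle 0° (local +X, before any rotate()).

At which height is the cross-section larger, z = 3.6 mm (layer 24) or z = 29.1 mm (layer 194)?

Layer 24 (z = 3.6): the r=9.5 cylinder contributes a regular 16-gon of circumradius 9.5 (area = (16/2)·9.500²·sin(360°/16) = 276.30 mm²); the cube at (9, 4.5) is not intersected at this z (z outside [7.5, 16]); the cube at (14.5, 5) is absent (z outside [12.5, 29.5]); the cube at (13.5, 14) does not reach this height (z outside [14, 32.5]); Combining (union): only the r=9.5 cylinder is present, so the union is just that shape — area = 276.30 mm². So its area = 276.30 mm². Layer 194 (z = 29.1): the cylinder does not reach this height (z outside [0, 19.5]); the cube at (9, 4.5) does not reach this height (z outside [7.5, 16]); the 22×6 cube at (14.5, 5) contributes its full rectangle (area 132.00 mm²); the 17×17 cube at (13.5, 14) contributes its full rectangle (area 289.00 mm²); Taking the union: the 2 present regions are separate (no shared area or edge), so areas and boundary lengths simply add and each stays a separate island — area = 421.00 mm². So its area = 421.00 mm². Layer 194 is larger (421.00 vs 276.30 mm²).

layer 194 (z = 29.1 mm)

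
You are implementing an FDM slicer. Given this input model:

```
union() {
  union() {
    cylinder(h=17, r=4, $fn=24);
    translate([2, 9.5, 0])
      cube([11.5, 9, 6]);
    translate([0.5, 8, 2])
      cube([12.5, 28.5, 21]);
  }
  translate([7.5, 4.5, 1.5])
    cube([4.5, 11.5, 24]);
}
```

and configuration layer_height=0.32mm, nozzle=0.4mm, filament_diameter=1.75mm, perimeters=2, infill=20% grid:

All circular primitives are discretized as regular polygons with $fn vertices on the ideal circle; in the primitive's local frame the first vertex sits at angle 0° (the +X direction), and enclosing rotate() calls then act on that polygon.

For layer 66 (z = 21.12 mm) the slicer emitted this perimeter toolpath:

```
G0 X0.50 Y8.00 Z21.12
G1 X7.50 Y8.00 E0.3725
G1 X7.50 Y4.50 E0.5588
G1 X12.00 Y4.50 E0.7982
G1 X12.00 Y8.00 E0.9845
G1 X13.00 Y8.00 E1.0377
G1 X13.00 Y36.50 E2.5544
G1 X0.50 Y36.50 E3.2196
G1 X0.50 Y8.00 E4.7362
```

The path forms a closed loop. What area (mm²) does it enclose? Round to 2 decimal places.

372.00 mm²

Apply the shoelace formula to the sequence of (X, Y) vertices; enclosed area = 372.00 mm².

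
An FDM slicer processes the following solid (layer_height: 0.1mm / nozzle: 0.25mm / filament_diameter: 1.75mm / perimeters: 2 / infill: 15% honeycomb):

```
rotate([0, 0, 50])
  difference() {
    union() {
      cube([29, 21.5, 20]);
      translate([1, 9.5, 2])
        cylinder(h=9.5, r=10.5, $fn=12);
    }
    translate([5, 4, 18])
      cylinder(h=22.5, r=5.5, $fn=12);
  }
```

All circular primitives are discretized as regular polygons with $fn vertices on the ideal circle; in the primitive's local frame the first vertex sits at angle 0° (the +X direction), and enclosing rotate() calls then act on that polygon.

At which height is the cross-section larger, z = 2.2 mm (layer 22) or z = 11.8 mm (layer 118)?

Layer 22 (z = 2.2): the 29×21.5 cube contributes its full rectangle (area 623.50 mm²); the r=10.5 cylinder at (1, 9.5) gives a regular 12-gon of circumradius 10.5 (constant along its height) (area = (12/2)·10.500²·sin(360°/12) = 330.75 mm²); Taking the union: the regions partially overlap — summed areas 954.25 mm² minus the doubly-counted overlap 183.38 mm² gives 770.88 mm² — area = 770.88 mm²; the cylinder at (5, 4) is absent (z outside [18, 40.5]); Taking the first minus the rest: none of the subtracted shapes is present at this height, so the result so far is unchanged — area = 770.88 mm²; (rotated 50° about Z; rotation is an isometry so areas/perimeters/island counts are preserved). So its area = 770.88 mm². Layer 118 (z = 11.8): the 29×21.5 cube contributes its full rectangle (area 623.50 mm²); the cylinder at (1, 9.5) does not reach this height (z outside [2, 11.5]); Merging all regions: only the 29×21.5 cube is present, so the union is just that shape — area = 623.50 mm²; the cylinder at (5, 4) is not intersected at this z (z outside [18, 40.5]); Subtracting the remaining from the first: none of the subtracted shapes is present at this height, so that combined region is unchanged — area = 623.50 mm²; (whole slice rotated 50° about Z — lengths, areas and connectivity unchanged). So its area = 623.50 mm². Layer 22 is larger (770.88 vs 623.50 mm²).

layer 22 (z = 2.2 mm)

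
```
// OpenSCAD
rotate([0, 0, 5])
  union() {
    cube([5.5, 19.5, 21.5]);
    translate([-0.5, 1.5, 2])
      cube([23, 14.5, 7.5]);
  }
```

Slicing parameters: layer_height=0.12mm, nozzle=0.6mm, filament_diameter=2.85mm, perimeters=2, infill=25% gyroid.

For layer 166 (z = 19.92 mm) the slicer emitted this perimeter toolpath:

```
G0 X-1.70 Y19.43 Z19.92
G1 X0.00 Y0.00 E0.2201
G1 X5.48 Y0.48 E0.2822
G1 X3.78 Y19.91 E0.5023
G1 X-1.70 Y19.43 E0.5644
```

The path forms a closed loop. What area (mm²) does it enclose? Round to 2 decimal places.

107.29 mm²

Apply the shoelace formula to the sequence of (X, Y) vertices; enclosed area = 107.29 mm².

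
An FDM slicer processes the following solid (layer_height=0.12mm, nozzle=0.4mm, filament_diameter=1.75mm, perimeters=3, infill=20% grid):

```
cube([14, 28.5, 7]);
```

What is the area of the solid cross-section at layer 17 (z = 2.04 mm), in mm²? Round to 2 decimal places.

At z = 2.04 mm: the cube is present — its section is the full 14×28.5 rectangle (area 399.00 mm²). Overall, the cross-section is a single solid region. Net area = 399.00 mm².

399.00 mm²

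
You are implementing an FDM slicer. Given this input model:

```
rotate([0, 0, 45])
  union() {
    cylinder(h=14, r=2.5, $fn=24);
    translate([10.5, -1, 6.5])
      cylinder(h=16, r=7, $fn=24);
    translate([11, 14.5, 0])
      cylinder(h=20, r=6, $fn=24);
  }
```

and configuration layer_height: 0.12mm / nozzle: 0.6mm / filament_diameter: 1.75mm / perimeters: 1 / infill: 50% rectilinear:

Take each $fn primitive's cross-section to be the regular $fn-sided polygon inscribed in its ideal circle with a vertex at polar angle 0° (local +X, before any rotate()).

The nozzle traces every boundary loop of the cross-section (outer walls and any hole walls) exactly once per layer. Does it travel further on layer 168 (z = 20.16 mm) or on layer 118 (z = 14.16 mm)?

Layer 168 (z = 20.16): the cylinder does not reach this height (z outside [0, 14]); the r=7 cylinder at (10.5, -1) contributes a regular 24-gon of circumradius 7 (perimeter = 2·24·7.000·sin(180°/24) = 43.86 mm); the cylinder at (11, 14.5) is absent (z outside [0, 20]); Combining (union): only the r=7 cylinder at (10.5, -1) is present, so the union is just that shape — boundary = 43.86 mm; (rotated 45° about Z; rotation is an isometry so areas/perimeters/island counts are preserved). So its perimeter = 43.86 mm. Layer 118 (z = 14.16): the cylinder is not intersected at this z (z outside [0, 14]); the cylinder at (10.5, -1): section is a regular 24-gon, circumradius r=7 (perimeter = 2·24·7.000·sin(180°/24) = 43.86 mm); the r=6 cylinder at (11, 14.5) gives a regular 24-gon of circumradius 6 (constant along its height) (perimeter = 2·24·6.000·sin(180°/24) = 37.59 mm); Taking the union: the 2 present regions are separate (no shared area or edge), so areas and boundary lengths simply add and each stays a separate island — boundary = 81.45 mm; (whole slice rotated 45° about Z — lengths, areas and connectivity unchanged). So its perimeter = 81.45 mm. Layer 118 is larger (81.45 vs 43.86 mm).

layer 118 (z = 14.16 mm)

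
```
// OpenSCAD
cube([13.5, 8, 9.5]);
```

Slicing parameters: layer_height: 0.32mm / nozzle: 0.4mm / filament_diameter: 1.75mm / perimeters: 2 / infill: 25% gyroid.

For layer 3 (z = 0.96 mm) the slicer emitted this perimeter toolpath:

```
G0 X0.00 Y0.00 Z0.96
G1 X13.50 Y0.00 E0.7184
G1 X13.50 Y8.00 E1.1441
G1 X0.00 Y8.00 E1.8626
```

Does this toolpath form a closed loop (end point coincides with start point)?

no

Start point (G0): (0.00, 0.00). End point (last G1): the path does not return to the start — open.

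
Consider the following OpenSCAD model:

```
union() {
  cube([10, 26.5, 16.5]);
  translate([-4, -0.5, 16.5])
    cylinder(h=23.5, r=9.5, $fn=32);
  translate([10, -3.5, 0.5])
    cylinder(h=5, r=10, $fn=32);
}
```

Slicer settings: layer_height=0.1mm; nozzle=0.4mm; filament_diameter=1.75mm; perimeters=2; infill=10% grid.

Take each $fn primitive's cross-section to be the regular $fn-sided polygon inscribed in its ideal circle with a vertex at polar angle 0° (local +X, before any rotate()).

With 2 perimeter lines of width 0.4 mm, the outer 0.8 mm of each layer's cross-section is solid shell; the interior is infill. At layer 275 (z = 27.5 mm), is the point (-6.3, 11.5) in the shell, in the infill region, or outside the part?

outside

At z = 27.5 mm: the cube is not intersected at this z (z outside [0, 16.5]); the r=9.5 cylinder at (-4, -0.5) contributes a regular 32-gon of circumradius 9.5; the cylinder at (10, -3.5) does not reach this height (z outside [0.5, 5.5]); Merging all regions: only the r=9.5 cylinder at (-4, -0.5) is present, so the union is just that shape — 1 connected region. Overall, the cross-section is a single solid region. The nearest boundary edge runs (-4.00, 9.00)→(-5.85, 8.82); distance from the point to it = 2.72 mm. The point is not inside any of the regions above, so it lies outside the cross-section (2.72 mm from the nearest boundary).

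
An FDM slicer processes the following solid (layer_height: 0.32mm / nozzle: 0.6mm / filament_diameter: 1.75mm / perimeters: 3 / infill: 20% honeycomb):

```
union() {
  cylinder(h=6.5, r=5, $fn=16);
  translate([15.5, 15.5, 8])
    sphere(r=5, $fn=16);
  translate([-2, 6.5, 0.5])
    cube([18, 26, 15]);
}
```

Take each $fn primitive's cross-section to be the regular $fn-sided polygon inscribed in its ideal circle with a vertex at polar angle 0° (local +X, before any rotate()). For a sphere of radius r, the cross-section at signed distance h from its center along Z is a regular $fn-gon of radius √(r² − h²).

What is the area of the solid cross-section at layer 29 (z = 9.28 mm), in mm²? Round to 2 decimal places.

At z = 9.28 mm: the cylinder does not reach this height (z outside [0, 6.5]); the sphere at (15.5, 15.5): section is a regular 16-gon, circumradius = √(r²−h²) = √(5²−1.28²) = 4.833 (area = (16/2)·4.833²·sin(360°/16) = 71.52 mm²); the cube at (-2, 6.5) (footprint 18×26) is included at this height (area 468.00 mm²); Combining (union): the regions partially overlap — summed areas 539.52 mm² minus the doubly-counted overlap 40.54 mm² gives 498.98 mm² — area = 498.98 mm². Overall, the cross-section is a single solid region. Net area = 498.98 mm².

498.98 mm²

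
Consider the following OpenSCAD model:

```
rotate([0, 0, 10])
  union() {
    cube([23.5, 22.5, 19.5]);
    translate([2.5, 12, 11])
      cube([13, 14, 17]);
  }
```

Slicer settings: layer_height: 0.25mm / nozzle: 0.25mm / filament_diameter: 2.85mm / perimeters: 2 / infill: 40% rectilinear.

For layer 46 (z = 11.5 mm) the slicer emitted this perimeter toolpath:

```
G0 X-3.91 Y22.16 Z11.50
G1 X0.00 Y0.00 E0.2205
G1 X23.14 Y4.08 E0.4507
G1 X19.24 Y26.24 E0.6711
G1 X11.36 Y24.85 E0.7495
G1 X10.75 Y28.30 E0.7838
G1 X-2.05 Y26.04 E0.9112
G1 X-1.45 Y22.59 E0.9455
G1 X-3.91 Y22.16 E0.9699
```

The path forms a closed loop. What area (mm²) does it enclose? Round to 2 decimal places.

Apply the shoelace formula to the sequence of (X, Y) vertices; enclosed area = 574.33 mm².

574.33 mm²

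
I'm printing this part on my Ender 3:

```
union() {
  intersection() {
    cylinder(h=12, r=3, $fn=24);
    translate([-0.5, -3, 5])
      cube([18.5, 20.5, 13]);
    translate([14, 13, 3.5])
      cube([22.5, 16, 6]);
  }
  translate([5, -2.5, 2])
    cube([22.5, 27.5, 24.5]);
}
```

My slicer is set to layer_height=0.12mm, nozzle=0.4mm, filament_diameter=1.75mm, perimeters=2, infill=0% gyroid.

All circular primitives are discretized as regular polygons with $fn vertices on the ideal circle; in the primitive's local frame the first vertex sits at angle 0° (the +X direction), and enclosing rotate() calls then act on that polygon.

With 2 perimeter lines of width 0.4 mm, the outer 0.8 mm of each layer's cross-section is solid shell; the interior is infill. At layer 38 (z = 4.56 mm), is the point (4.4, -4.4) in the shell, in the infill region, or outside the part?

outside

At z = 4.56 mm: the r=3 cylinder gives a regular 24-gon of circumradius 3 (constant along its height); the cube at (-0.5, -3) is not intersected at this z (z outside [5, 18]); the cube at (14, 13) is present — its section is the full 22.5×16 rectangle; After intersecting: at least one operand is absent at this height, so nothing remains; the 22.5×27.5 cube at (5, -2.5) contributes its full rectangle; Taking the union: only the 22.5×27.5 cube at (5, -2.5) is present, so the union is just that shape — 1 connected region. Overall, the cross-section is a single solid region. The nearest boundary edge runs (5.00, -2.50)→(27.50, -2.50); distance from the point to it = 1.99 mm. The point is not inside any of the regions above, so it lies outside the cross-section (1.99 mm from the nearest boundary).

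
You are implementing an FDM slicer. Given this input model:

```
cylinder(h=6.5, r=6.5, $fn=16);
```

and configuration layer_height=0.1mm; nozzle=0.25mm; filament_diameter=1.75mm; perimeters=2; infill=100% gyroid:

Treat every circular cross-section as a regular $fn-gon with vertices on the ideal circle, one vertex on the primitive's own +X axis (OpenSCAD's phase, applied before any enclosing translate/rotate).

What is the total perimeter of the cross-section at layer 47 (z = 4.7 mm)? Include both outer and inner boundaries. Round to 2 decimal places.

At z = 4.7 mm: the r=6.5 cylinder gives a regular 16-gon of circumradius 6.5 (constant along its height) (perimeter = 2·16·6.500·sin(180°/16) = 40.58 mm). Overall, the cross-section is a single solid region. Total boundary length (outer) = 40.58 mm.

40.58 mm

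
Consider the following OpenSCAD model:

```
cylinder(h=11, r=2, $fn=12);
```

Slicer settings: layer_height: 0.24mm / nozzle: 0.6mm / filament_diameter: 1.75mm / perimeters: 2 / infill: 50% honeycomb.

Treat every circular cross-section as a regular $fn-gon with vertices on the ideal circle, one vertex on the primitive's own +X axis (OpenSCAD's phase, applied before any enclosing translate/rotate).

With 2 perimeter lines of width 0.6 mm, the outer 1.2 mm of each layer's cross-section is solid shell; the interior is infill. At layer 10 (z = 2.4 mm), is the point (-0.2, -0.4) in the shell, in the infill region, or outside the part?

infill

At z = 2.4 mm: the cylinder: section is a regular 12-gon, circumradius r=2. Overall, the cross-section is a single solid region. The nearest boundary edge runs (-1.00, -1.73)→(-0.00, -2.00); distance from the point to it = 1.49 mm. The point is inside the cross-section and 1.49 mm from the nearest boundary — more than the 1.2 mm shell width (2 × 0.6), so it's in the infill interior.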